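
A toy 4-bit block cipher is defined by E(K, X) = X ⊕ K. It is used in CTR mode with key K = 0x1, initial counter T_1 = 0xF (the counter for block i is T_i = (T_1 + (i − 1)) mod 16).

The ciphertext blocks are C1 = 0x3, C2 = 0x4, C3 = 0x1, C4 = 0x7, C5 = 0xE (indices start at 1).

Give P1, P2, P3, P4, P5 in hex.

CTR decryption: S_i = E(K, T_i) where T_i is the counter for block i; P_i = C_i ⊕ S_i.
P1: T = 0xF, S = E(K, T) = 0xE; 0x3 ⊕ 0xE = 0xD.
P2: T = 0x0, S = E(K, T) = 0x1; 0x4 ⊕ 0x1 = 0x5.
P3: T = 0x1, S = E(K, T) = 0x0; 0x1 ⊕ 0x0 = 0x1.
P4: T = 0x2, S = E(K, T) = 0x3; 0x7 ⊕ 0x3 = 0x4.
P5: T = 0x3, S = E(K, T) = 0x2; 0xE ⊕ 0x2 = 0xC.

P1 = 0xD, P2 = 0x5, P3 = 0x1, P4 = 0x4, P5 = 0xC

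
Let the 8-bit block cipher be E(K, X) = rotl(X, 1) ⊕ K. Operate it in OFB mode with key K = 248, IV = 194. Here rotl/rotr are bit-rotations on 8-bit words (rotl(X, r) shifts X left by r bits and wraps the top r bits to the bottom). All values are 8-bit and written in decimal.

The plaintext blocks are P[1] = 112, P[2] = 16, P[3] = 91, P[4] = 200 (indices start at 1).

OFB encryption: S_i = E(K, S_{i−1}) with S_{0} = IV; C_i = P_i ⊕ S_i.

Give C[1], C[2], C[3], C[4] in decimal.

C[1] = 13, C[2] = 18, C[3] = 167, C[4] = 201

C[1]: S = E(K, 194) = 125; 112 ⊕ 125 = 13.
C[2]: S = E(K, 125) = 2; 16 ⊕ 2 = 18.
C[3]: S = E(K, 2) = 252; 91 ⊕ 252 = 167.
C[4]: S = E(K, 252) = 1; 200 ⊕ 1 = 201.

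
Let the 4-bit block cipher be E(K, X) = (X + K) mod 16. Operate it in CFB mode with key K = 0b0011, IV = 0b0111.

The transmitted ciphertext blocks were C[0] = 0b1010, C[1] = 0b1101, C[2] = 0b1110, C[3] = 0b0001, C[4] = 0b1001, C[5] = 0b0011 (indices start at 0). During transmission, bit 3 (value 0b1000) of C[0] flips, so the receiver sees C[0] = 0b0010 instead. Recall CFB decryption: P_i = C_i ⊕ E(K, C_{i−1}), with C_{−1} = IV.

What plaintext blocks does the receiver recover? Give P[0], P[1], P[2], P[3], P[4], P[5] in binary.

P[0] = 0b1000, P[1] = 0b1000, P[2] = 0b1110, P[3] = 0b0000, P[4] = 0b1101, P[5] = 0b1111

Only C[0] changed, to 0b0010. In CFB, a change in C_i flips the same bit in P_i and garbles P_{i+1}. Decrypting the received ciphertext:
P[0]: E(K, 0b0111) = 0b1010; 0b0010 ⊕ 0b1010 = 0b1000.
P[1]: E(K, 0b0010) = 0b0101; 0b1101 ⊕ 0b0101 = 0b1000.
P[2]: E(K, 0b1101) = 0b0000; 0b1110 ⊕ 0b0000 = 0b1110.
P[3]: E(K, 0b1110) = 0b0001; 0b0001 ⊕ 0b0001 = 0b0000.
P[4]: E(K, 0b0001) = 0b0100; 0b1001 ⊕ 0b0100 = 0b1101.
P[5]: E(K, 0b1001) = 0b1100; 0b0011 ⊕ 0b1100 = 0b1111.
Blocks that differ from the original plaintext: P[0], P[1].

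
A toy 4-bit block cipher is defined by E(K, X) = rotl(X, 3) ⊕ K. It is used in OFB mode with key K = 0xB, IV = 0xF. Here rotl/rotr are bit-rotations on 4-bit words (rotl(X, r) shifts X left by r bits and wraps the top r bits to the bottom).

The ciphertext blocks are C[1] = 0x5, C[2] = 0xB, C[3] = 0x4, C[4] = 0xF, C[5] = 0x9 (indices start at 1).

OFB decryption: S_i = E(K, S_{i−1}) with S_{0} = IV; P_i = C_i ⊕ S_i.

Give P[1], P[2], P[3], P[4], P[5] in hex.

P[1]: S = E(K, 0xF) = 0x4; 0x5 ⊕ 0x4 = 0x1.
P[2]: S = E(K, 0x4) = 0x9; 0xB ⊕ 0x9 = 0x2.
P[3]: S = E(K, 0x9) = 0x7; 0x4 ⊕ 0x7 = 0x3.
P[4]: S = E(K, 0x7) = 0x0; 0xF ⊕ 0x0 = 0xF.
P[5]: S = E(K, 0x0) = 0xB; 0x9 ⊕ 0xB = 0x2.

P[1] = 0x1, P[2] = 0x2, P[3] = 0x3, P[4] = 0xF, P[5] = 0x2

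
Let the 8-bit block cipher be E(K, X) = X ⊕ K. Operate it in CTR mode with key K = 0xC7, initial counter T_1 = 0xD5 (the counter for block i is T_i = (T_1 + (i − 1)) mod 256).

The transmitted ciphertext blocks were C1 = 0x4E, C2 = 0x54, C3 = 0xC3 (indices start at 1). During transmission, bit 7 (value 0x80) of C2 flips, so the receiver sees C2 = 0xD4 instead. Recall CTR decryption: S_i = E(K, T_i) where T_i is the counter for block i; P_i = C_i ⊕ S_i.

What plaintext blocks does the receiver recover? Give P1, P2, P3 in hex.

P1 = 0x5C, P2 = 0xC5, P3 = 0xD3

Only C2 changed, to 0xD4. In CTR, a change in C_i flips the same bit in P_i only; the keystream is unaffected. Decrypting the received ciphertext:
P1: T = 0xD5, S = E(K, T) = 0x12; 0x4E ⊕ 0x12 = 0x5C.
P2: T = 0xD6, S = E(K, T) = 0x11; 0xD4 ⊕ 0x11 = 0xC5.
P3: T = 0xD7, S = E(K, T) = 0x10; 0xC3 ⊕ 0x10 = 0xD3.
Blocks that differ from the original plaintext: P2.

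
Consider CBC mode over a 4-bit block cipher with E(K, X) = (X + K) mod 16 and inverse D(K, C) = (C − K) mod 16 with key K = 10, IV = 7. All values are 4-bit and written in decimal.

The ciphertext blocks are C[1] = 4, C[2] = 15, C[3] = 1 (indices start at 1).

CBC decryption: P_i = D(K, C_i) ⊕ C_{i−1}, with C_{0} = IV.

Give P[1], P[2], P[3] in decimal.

P[1] = 13, P[2] = 1, P[3] = 8

P[1]: D(K, 4) = 10; 10 ⊕ 7 = 13.
P[2]: D(K, 15) = 5; 5 ⊕ 4 = 1.
P[3]: D(K, 1) = 7; 7 ⊕ 15 = 8.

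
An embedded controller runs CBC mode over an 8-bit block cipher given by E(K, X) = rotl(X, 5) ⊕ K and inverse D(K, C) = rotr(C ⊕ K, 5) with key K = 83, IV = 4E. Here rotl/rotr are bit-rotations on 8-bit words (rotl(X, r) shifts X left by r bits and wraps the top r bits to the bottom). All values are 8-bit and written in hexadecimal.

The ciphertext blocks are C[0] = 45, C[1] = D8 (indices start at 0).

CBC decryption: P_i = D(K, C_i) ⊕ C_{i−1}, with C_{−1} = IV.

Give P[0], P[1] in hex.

P[0] = 78, P[1] = 9F

P[0]: D(K, 45) = 36; 36 ⊕ 4E = 78.
P[1]: D(K, D8) = DA; DA ⊕ 45 = 9F.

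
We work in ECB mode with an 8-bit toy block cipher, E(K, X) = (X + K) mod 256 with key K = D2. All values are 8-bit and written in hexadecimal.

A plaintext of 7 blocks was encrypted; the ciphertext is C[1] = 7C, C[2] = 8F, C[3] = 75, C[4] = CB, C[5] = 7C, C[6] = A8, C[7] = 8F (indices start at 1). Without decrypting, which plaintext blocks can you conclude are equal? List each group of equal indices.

ECB encrypts each block independently with the same key, so equal ciphertext blocks imply equal plaintext blocks.
C[1] = C[5] = 7C, so P[1] = P[5].
C[2] = C[7] = 8F, so P[2] = P[7].

P[1] = P[5]; P[2] = P[7]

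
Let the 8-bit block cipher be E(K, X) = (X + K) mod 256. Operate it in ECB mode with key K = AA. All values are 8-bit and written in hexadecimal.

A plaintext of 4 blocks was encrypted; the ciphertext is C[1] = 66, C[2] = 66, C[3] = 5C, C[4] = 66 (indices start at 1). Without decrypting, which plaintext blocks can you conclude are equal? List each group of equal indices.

ECB encrypts each block independently with the same key, so equal ciphertext blocks imply equal plaintext blocks.
C[1] = C[2] = C[4] = 66, so P[1] = P[2] = P[4].

P[1] = P[2] = P[4]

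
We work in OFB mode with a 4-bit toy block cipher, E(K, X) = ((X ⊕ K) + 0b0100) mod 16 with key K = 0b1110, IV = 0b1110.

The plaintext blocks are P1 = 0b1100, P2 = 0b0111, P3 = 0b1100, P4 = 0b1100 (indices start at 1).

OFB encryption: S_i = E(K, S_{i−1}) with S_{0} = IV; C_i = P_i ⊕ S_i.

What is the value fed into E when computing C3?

C1: S = E(K, 0b1110) = 0b0100; 0b1100 ⊕ 0b0100 = 0b1000.
C2: S = E(K, 0b0100) = 0b1110; 0b0111 ⊕ 0b1110 = 0b1001.
C3: S = E(K, 0b1110) = 0b0100; 0b1100 ⊕ 0b0100 = 0b1000.
So the input to E for block 3 is 0b1110.

0b1110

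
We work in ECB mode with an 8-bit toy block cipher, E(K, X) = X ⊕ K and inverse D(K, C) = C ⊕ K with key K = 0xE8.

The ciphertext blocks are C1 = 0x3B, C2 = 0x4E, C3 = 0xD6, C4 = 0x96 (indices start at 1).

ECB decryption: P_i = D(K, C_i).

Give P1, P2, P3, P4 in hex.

P1: D(K, 0x3B) = 0xD3.
P2: D(K, 0x4E) = 0xA6.
P3: D(K, 0xD6) = 0x3E.
P4: D(K, 0x96) = 0x7E.

P1 = 0xD3, P2 = 0xA6, P3 = 0x3E, P4 = 0x7E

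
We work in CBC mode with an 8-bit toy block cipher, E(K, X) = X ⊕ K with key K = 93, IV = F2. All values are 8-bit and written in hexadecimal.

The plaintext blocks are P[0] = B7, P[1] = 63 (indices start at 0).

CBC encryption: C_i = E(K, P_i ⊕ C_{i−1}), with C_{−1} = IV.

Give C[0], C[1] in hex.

C[0]: P[0] ⊕ F2 = 45; E(K, 45) = D6.
C[1]: P[1] ⊕ D6 = B5; E(K, B5) = 26.

C[0] = D6, C[1] = 26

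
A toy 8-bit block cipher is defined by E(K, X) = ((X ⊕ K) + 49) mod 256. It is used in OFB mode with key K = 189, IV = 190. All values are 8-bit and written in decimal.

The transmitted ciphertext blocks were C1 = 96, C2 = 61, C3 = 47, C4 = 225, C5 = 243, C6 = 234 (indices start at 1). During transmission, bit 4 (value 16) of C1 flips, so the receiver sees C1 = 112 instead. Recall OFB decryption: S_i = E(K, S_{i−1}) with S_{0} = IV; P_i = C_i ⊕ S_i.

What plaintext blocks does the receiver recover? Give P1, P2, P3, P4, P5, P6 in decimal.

P1 = 68, P2 = 135, P3 = 23, P4 = 87, P5 = 207, P6 = 88

Only C1 changed, to 112. In OFB, a change in C_i flips the same bit in P_i only; the keystream is unaffected. Decrypting the received ciphertext:
P1: S = E(K, 190) = 52; 112 ⊕ 52 = 68.
P2: S = E(K, 52) = 186; 61 ⊕ 186 = 135.
P3: S = E(K, 186) = 56; 47 ⊕ 56 = 23.
P4: S = E(K, 56) = 182; 225 ⊕ 182 = 87.
P5: S = E(K, 182) = 60; 243 ⊕ 60 = 207.
P6: S = E(K, 60) = 178; 234 ⊕ 178 = 88.
Blocks that differ from the original plaintext: P1.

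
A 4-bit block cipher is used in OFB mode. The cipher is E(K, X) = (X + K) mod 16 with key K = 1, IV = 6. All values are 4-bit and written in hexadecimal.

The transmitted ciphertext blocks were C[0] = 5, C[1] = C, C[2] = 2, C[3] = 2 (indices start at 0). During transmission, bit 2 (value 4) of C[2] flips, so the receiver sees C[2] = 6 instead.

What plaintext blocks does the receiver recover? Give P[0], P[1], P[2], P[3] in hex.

P[0] = 2, P[1] = 4, P[2] = F, P[3] = 8

OFB decryption: S_i = E(K, S_{i−1}) with S_{−1} = IV; P_i = C_i ⊕ S_i.
Only C[2] changed, to 6. In OFB, a change in C_i flips the same bit in P_i only; the keystream is unaffected. Decrypting the received ciphertext:
P[0]: S = E(K, 6) = 7; 5 ⊕ 7 = 2.
P[1]: S = E(K, 7) = 8; C ⊕ 8 = 4.
P[2]: S = E(K, 8) = 9; 6 ⊕ 9 = F.
P[3]: S = E(K, 9) = A; 2 ⊕ A = 8.
Blocks that differ from the original plaintext: P[2].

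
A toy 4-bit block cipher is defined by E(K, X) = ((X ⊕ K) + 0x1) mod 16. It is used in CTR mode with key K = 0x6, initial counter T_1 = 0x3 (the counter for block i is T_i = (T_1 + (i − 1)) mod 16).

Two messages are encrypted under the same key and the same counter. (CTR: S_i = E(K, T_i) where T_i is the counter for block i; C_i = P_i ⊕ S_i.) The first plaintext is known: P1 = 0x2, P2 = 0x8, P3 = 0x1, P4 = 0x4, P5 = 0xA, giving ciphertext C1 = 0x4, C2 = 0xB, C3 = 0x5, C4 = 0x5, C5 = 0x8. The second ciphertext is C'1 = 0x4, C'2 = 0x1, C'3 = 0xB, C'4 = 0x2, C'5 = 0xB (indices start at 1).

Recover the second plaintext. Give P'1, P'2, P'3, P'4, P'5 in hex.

P'1 = 0x2, P'2 = 0x2, P'3 = 0xF, P'4 = 0x3, P'5 = 0x9

In CTR with a reused counter, both messages share the same keystream S_i, so C_i ⊕ C'_i = P_i ⊕ P'_i and thus P'_i = P_i ⊕ C_i ⊕ C'_i.
P'1: 0x2 ⊕ 0x4 ⊕ 0x4 = 0x2.
P'2: 0x8 ⊕ 0xB ⊕ 0x1 = 0x2.
P'3: 0x1 ⊕ 0x5 ⊕ 0xB = 0xF.
P'4: 0x4 ⊕ 0x5 ⊕ 0x2 = 0x3.
P'5: 0xA ⊕ 0x8 ⊕ 0xB = 0x9.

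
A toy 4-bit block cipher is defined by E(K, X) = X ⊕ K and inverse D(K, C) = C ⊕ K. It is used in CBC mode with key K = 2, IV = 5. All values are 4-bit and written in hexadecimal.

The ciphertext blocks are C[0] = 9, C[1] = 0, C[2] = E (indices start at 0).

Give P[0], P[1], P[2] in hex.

CBC decryption: P_i = D(K, C_i) ⊕ C_{i−1}, with C_{−1} = IV.
P[0]: D(K, 9) = B; B ⊕ 5 = E.
P[1]: D(K, 0) = 2; 2 ⊕ 9 = B.
P[2]: D(K, E) = C; C ⊕ 0 = C.

P[0] = E, P[1] = B, P[2] = C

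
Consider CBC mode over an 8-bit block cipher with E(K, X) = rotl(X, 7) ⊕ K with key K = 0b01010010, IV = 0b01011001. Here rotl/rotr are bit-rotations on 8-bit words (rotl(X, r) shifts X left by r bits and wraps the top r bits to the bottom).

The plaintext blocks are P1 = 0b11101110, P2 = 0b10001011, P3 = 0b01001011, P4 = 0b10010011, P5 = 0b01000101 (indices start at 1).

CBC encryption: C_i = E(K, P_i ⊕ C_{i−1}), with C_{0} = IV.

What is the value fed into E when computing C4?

C1: P1 ⊕ 0b01011001 = 0b10110111; E(K, 0b10110111) = 0b10001001.
C2: P2 ⊕ 0b10001001 = 0b00000010; E(K, 0b00000010) = 0b01010011.
C3: P3 ⊕ 0b01010011 = 0b00011000; E(K, 0b00011000) = 0b01011110.
C4: P4 ⊕ 0b01011110 = 0b11001101; E(K, 0b11001101) = 0b10110100.
So the input to E for block 4 is 0b11001101.

0b11001101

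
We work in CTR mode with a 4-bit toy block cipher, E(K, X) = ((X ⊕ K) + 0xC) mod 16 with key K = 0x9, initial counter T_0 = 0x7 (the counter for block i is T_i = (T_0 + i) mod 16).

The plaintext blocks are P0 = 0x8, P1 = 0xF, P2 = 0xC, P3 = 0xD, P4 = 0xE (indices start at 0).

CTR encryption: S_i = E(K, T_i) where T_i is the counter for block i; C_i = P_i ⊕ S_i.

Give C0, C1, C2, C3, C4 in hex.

C0: T = 0x7, S = E(K, T) = 0xA; 0x8 ⊕ 0xA = 0x2.
C1: T = 0x8, S = E(K, T) = 0xD; 0xF ⊕ 0xD = 0x2.
C2: T = 0x9, S = E(K, T) = 0xC; 0xC ⊕ 0xC = 0x0.
C3: T = 0xA, S = E(K, T) = 0xF; 0xD ⊕ 0xF = 0x2.
C4: T = 0xB, S = E(K, T) = 0xE; 0xE ⊕ 0xE = 0x0.

C0 = 0x2, C1 = 0x2, C2 = 0x0, C3 = 0x2, C4 = 0x0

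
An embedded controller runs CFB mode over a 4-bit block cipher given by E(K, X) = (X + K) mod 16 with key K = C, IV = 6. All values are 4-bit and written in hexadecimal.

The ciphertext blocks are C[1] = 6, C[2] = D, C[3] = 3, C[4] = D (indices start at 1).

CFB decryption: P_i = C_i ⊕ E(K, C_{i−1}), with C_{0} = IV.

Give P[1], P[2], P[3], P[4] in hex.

P[1] = 4, P[2] = F, P[3] = A, P[4] = 2

P[1]: E(K, 6) = 2; 6 ⊕ 2 = 4.
P[2]: E(K, 6) = 2; D ⊕ 2 = F.
P[3]: E(K, D) = 9; 3 ⊕ 9 = A.
P[4]: E(K, 3) = F; D ⊕ F = 2.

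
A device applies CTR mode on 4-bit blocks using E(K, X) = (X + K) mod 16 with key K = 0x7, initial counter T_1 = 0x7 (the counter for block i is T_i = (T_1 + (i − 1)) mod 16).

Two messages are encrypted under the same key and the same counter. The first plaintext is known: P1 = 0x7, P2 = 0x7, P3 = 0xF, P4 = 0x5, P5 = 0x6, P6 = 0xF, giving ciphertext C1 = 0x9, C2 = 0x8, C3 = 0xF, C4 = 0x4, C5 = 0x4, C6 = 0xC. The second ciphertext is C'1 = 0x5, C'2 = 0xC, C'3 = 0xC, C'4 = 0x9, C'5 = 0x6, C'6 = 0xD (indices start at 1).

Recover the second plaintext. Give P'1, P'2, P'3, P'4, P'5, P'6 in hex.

In CTR with a reused counter, both messages share the same keystream S_i, so C_i ⊕ C'_i = P_i ⊕ P'_i and thus P'_i = P_i ⊕ C_i ⊕ C'_i.
P'1: 0x7 ⊕ 0x9 ⊕ 0x5 = 0xB.
P'2: 0x7 ⊕ 0x8 ⊕ 0xC = 0x3.
P'3: 0xF ⊕ 0xF ⊕ 0xC = 0xC.
P'4: 0x5 ⊕ 0x4 ⊕ 0x9 = 0x8.
P'5: 0x6 ⊕ 0x4 ⊕ 0x6 = 0x4.
P'6: 0xF ⊕ 0xC ⊕ 0xD = 0xE.

P'1 = 0xB, P'2 = 0x3, P'3 = 0xC, P'4 = 0x8, P'5 = 0x4, P'6 = 0xE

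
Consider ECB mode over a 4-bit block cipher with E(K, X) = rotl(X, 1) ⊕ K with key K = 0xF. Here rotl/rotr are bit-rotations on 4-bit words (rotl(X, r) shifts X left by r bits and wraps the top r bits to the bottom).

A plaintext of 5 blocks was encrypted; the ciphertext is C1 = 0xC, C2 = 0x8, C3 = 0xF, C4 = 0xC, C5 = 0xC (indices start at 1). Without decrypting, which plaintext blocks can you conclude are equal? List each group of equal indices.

P1 = P4 = P5

ECB encrypts each block independently with the same key, so equal ciphertext blocks imply equal plaintext blocks.
C1 = C4 = C5 = 0xC, so P1 = P4 = P5.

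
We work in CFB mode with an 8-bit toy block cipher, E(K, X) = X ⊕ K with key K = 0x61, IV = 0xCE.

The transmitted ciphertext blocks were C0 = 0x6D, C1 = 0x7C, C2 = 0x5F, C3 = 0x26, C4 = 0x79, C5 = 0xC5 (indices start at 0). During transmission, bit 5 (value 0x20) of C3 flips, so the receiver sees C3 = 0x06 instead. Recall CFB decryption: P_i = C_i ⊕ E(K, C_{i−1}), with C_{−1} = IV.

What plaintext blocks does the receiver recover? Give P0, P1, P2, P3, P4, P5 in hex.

Only C3 changed, to 0x06. In CFB, a change in C_i flips the same bit in P_i and garbles P_{i+1}. Decrypting the received ciphertext:
P0: E(K, 0xCE) = 0xAF; 0x6D ⊕ 0xAF = 0xC2.
P1: E(K, 0x6D) = 0x0C; 0x7C ⊕ 0x0C = 0x70.
P2: E(K, 0x7C) = 0x1D; 0x5F ⊕ 0x1D = 0x42.
P3: E(K, 0x5F) = 0x3E; 0x06 ⊕ 0x3E = 0x38.
P4: E(K, 0x06) = 0x67; 0x79 ⊕ 0x67 = 0x1E.
P5: E(K, 0x79) = 0x18; 0xC5 ⊕ 0x18 = 0xDD.
Blocks that differ from the original plaintext: P3, P4.

P0 = 0xC2, P1 = 0x70, P2 = 0x42, P3 = 0x38, P4 = 0x1E, P5 = 0xDD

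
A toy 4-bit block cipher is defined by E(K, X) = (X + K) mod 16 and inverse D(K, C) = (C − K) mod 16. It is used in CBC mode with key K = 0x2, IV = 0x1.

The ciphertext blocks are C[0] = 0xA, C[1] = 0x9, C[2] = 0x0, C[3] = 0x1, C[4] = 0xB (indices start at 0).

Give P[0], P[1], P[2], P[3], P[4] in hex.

P[0] = 0x9, P[1] = 0xD, P[2] = 0x7, P[3] = 0xF, P[4] = 0x8

CBC decryption: P_i = D(K, C_i) ⊕ C_{i−1}, with C_{−1} = IV.
P[0]: D(K, 0xA) = 0x8; 0x8 ⊕ 0x1 = 0x9.
P[1]: D(K, 0x9) = 0x7; 0x7 ⊕ 0xA = 0xD.
P[2]: D(K, 0x0) = 0xE; 0xE ⊕ 0x9 = 0x7.
P[3]: D(K, 0x1) = 0xF; 0xF ⊕ 0x0 = 0xF.
P[4]: D(K, 0xB) = 0x9; 0x9 ⊕ 0x1 = 0x8.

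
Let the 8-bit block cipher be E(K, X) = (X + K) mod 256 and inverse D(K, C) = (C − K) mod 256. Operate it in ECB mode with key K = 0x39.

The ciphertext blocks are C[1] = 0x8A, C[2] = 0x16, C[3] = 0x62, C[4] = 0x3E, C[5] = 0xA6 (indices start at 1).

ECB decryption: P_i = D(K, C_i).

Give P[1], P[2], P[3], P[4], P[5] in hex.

P[1] = 0x51, P[2] = 0xDD, P[3] = 0x29, P[4] = 0x05, P[5] = 0x6D

P[1]: D(K, 0x8A) = 0x51.
P[2]: D(K, 0x16) = 0xDD.
P[3]: D(K, 0x62) = 0x29.
P[4]: D(K, 0x3E) = 0x05.
P[5]: D(K, 0xA6) = 0x6D.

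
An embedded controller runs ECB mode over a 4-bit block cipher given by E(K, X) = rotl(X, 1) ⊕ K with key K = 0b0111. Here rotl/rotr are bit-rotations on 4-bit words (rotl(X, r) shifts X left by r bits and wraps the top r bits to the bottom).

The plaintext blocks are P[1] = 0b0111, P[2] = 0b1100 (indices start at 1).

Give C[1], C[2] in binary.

C[1] = 0b1001, C[2] = 0b1110

ECB encryption: C_i = E(K, P_i).
C[1]: E(K, 0b0111) = 0b1001.
C[2]: E(K, 0b1100) = 0b1110.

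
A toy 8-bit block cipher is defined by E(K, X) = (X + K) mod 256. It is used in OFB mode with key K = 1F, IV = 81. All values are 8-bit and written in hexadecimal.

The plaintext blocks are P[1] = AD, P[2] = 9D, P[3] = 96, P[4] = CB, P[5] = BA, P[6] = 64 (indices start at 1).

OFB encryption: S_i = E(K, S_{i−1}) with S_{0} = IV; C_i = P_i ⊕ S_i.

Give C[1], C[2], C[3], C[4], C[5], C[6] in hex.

C[1] = 0D, C[2] = 22, C[3] = 48, C[4] = 36, C[5] = A6, C[6] = 5F

C[1]: S = E(K, 81) = A0; AD ⊕ A0 = 0D.
C[2]: S = E(K, A0) = BF; 9D ⊕ BF = 22.
C[3]: S = E(K, BF) = DE; 96 ⊕ DE = 48.
C[4]: S = E(K, DE) = FD; CB ⊕ FD = 36.
C[5]: S = E(K, FD) = 1C; BA ⊕ 1C = A6.
C[6]: S = E(K, 1C) = 3B; 64 ⊕ 3B = 5F.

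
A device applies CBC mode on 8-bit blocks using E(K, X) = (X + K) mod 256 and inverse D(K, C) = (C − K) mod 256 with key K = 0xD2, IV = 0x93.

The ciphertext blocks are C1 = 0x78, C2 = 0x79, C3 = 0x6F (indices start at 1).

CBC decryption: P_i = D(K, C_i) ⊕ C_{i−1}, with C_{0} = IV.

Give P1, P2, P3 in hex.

P1: D(K, 0x78) = 0xA6; 0xA6 ⊕ 0x93 = 0x35.
P2: D(K, 0x79) = 0xA7; 0xA7 ⊕ 0x78 = 0xDF.
P3: D(K, 0x6F) = 0x9D; 0x9D ⊕ 0x79 = 0xE4.

P1 = 0x35, P2 = 0xDF, P3 = 0xE4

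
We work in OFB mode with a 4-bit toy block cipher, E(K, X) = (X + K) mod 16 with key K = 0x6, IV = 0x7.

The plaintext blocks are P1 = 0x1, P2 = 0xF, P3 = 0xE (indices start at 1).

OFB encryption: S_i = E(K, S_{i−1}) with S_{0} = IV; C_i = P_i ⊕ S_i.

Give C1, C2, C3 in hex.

C1 = 0xC, C2 = 0xC, C3 = 0x7

C1: S = E(K, 0x7) = 0xD; 0x1 ⊕ 0xD = 0xC.
C2: S = E(K, 0xD) = 0x3; 0xF ⊕ 0x3 = 0xC.
C3: S = E(K, 0x3) = 0x9; 0xE ⊕ 0x9 = 0x7.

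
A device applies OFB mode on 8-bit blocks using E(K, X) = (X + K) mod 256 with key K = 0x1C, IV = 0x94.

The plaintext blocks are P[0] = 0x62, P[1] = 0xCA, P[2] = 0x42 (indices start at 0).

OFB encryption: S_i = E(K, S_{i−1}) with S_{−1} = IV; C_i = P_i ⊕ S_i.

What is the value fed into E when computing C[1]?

C[0]: S = E(K, 0x94) = 0xB0; 0x62 ⊕ 0xB0 = 0xD2.
C[1]: S = E(K, 0xB0) = 0xCC; 0xCA ⊕ 0xCC = 0x06.
So the input to E for block [1] is 0xB0.

0xB0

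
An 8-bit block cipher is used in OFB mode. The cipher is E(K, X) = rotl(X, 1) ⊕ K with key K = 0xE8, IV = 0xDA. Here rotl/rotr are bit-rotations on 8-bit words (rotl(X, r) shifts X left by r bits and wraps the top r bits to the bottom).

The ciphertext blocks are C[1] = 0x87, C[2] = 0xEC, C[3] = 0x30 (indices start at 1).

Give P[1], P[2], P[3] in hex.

P[1] = 0xDA, P[2] = 0xBE, P[3] = 0x7C

OFB decryption: S_i = E(K, S_{i−1}) with S_{0} = IV; P_i = C_i ⊕ S_i.
P[1]: S = E(K, 0xDA) = 0x5D; 0x87 ⊕ 0x5D = 0xDA.
P[2]: S = E(K, 0x5D) = 0x52; 0xEC ⊕ 0x52 = 0xBE.
P[3]: S = E(K, 0x52) = 0x4C; 0x30 ⊕ 0x4C = 0x7C.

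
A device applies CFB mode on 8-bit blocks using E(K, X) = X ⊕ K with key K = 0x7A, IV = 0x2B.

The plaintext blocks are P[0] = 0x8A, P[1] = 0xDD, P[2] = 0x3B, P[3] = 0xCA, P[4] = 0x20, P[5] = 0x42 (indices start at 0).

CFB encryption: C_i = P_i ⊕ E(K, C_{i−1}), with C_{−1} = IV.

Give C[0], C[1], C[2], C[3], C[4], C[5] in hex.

C[0]: E(K, 0x2B) = 0x51; 0x8A ⊕ 0x51 = 0xDB.
C[1]: E(K, 0xDB) = 0xA1; 0xDD ⊕ 0xA1 = 0x7C.
C[2]: E(K, 0x7C) = 0x06; 0x3B ⊕ 0x06 = 0x3D.
C[3]: E(K, 0x3D) = 0x47; 0xCA ⊕ 0x47 = 0x8D.
C[4]: E(K, 0x8D) = 0xF7; 0x20 ⊕ 0xF7 = 0xD7.
C[5]: E(K, 0xD7) = 0xAD; 0x42 ⊕ 0xAD = 0xEF.

C[0] = 0xDB, C[1] = 0x7C, C[2] = 0x3D, C[3] = 0x8D, C[4] = 0xD7, C[5] = 0xEF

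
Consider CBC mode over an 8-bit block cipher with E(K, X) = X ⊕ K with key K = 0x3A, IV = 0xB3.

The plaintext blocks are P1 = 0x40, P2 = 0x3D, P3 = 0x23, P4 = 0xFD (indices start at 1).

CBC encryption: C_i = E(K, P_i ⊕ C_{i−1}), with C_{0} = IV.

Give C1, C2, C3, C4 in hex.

C1: P1 ⊕ 0xB3 = 0xF3; E(K, 0xF3) = 0xC9.
C2: P2 ⊕ 0xC9 = 0xF4; E(K, 0xF4) = 0xCE.
C3: P3 ⊕ 0xCE = 0xED; E(K, 0xED) = 0xD7.
C4: P4 ⊕ 0xD7 = 0x2A; E(K, 0x2A) = 0x10.

C1 = 0xC9, C2 = 0xCE, C3 = 0xD7, C4 = 0x10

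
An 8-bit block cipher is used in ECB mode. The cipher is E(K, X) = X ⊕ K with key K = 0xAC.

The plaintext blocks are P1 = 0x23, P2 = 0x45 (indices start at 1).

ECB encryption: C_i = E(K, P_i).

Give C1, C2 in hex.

C1 = 0x8F, C2 = 0xE9

C1: E(K, 0x23) = 0x8F.
C2: E(K, 0x45) = 0xE9.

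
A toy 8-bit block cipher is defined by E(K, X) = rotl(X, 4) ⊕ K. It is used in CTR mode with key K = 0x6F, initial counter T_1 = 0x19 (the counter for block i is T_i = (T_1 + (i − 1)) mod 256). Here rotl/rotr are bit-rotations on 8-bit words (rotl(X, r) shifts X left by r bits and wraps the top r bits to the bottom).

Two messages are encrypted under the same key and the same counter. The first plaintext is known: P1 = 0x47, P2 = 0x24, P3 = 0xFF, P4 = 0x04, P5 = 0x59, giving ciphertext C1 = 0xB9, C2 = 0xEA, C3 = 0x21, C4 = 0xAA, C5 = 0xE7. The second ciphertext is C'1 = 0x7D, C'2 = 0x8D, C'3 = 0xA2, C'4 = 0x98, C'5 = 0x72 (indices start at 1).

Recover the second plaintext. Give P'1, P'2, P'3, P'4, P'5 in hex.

P'1 = 0x83, P'2 = 0x43, P'3 = 0x7C, P'4 = 0x36, P'5 = 0xCC

In CTR with a reused counter, both messages share the same keystream S_i, so C_i ⊕ C'_i = P_i ⊕ P'_i and thus P'_i = P_i ⊕ C_i ⊕ C'_i.
P'1: 0x47 ⊕ 0xB9 ⊕ 0x7D = 0x83.
P'2: 0x24 ⊕ 0xEA ⊕ 0x8D = 0x43.
P'3: 0xFF ⊕ 0x21 ⊕ 0xA2 = 0x7C.
P'4: 0x04 ⊕ 0xAA ⊕ 0x98 = 0x36.
P'5: 0x59 ⊕ 0xE7 ⊕ 0x72 = 0xCC.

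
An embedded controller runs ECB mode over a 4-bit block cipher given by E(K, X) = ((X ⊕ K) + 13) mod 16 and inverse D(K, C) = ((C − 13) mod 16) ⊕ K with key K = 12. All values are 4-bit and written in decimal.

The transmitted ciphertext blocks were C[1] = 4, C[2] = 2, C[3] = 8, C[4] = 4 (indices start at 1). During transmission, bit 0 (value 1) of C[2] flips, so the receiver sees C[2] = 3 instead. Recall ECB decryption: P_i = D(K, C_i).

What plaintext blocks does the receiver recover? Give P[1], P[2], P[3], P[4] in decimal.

P[1] = 11, P[2] = 10, P[3] = 7, P[4] = 11

Only C[2] changed, to 3. In ECB, a change in C_i affects only P_i. Decrypting the received ciphertext:
P[1]: D(K, 4) = 11.
P[2]: D(K, 3) = 10.
P[3]: D(K, 8) = 7.
P[4]: D(K, 4) = 11.
Blocks that differ from the original plaintext: P[2].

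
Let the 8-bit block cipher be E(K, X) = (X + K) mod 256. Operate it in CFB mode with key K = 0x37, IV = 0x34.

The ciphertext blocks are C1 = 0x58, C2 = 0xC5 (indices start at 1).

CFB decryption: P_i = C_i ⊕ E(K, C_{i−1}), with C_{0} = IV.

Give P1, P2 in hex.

P1: E(K, 0x34) = 0x6B; 0x58 ⊕ 0x6B = 0x33.
P2: E(K, 0x58) = 0x8F; 0xC5 ⊕ 0x8F = 0x4A.

P1 = 0x33, P2 = 0x4A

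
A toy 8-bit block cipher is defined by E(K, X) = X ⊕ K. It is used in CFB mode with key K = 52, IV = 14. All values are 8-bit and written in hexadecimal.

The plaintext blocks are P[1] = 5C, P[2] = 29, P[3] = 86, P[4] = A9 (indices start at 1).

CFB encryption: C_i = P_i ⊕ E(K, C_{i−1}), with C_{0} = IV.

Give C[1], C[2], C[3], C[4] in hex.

C[1]: E(K, 14) = 46; 5C ⊕ 46 = 1A.
C[2]: E(K, 1A) = 48; 29 ⊕ 48 = 61.
C[3]: E(K, 61) = 33; 86 ⊕ 33 = B5.
C[4]: E(K, B5) = E7; A9 ⊕ E7 = 4E.

C[1] = 1A, C[2] = 61, C[3] = B5, C[4] = 4E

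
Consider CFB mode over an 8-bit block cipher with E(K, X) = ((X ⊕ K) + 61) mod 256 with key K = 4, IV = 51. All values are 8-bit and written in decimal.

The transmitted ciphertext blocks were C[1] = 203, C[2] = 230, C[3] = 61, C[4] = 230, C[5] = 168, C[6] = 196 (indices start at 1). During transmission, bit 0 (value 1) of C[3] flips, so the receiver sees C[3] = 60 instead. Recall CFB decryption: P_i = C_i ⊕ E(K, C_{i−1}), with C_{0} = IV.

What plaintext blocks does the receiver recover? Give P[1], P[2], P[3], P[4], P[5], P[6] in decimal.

Only C[3] changed, to 60. In CFB, a change in C_i flips the same bit in P_i and garbles P_{i+1}. Decrypting the received ciphertext:
P[1]: E(K, 51) = 116; 203 ⊕ 116 = 191.
P[2]: E(K, 203) = 12; 230 ⊕ 12 = 234.
P[3]: E(K, 230) = 31; 60 ⊕ 31 = 35.
P[4]: E(K, 60) = 117; 230 ⊕ 117 = 147.
P[5]: E(K, 230) = 31; 168 ⊕ 31 = 183.
P[6]: E(K, 168) = 233; 196 ⊕ 233 = 45.
Blocks that differ from the original plaintext: P[3], P[4].

P[1] = 191, P[2] = 234, P[3] = 35, P[4] = 147, P[5] = 183, P[6] = 45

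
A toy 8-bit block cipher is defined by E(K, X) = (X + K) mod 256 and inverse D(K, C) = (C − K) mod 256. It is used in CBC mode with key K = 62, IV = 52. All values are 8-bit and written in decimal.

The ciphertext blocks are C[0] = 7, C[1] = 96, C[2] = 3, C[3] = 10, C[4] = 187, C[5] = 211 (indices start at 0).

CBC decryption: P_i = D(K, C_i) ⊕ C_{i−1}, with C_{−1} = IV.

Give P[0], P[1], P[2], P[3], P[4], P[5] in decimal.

P[0] = 253, P[1] = 37, P[2] = 165, P[3] = 207, P[4] = 119, P[5] = 46

P[0]: D(K, 7) = 201; 201 ⊕ 52 = 253.
P[1]: D(K, 96) = 34; 34 ⊕ 7 = 37.
P[2]: D(K, 3) = 197; 197 ⊕ 96 = 165.
P[3]: D(K, 10) = 204; 204 ⊕ 3 = 207.
P[4]: D(K, 187) = 125; 125 ⊕ 10 = 119.
P[5]: D(K, 211) = 149; 149 ⊕ 187 = 46.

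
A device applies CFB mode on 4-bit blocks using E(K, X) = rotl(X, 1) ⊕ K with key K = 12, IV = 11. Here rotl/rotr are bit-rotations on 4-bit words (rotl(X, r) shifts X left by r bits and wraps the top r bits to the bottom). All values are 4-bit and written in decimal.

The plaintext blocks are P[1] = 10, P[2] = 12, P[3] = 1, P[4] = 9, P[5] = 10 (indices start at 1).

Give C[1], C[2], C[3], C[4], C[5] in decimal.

C[1] = 1, C[2] = 2, C[3] = 9, C[4] = 6, C[5] = 10

CFB encryption: C_i = P_i ⊕ E(K, C_{i−1}), with C_{0} = IV.
C[1]: E(K, 11) = 11; 10 ⊕ 11 = 1.
C[2]: E(K, 1) = 14; 12 ⊕ 14 = 2.
C[3]: E(K, 2) = 8; 1 ⊕ 8 = 9.
C[4]: E(K, 9) = 15; 9 ⊕ 15 = 6.
C[5]: E(K, 6) = 0; 10 ⊕ 0 = 10.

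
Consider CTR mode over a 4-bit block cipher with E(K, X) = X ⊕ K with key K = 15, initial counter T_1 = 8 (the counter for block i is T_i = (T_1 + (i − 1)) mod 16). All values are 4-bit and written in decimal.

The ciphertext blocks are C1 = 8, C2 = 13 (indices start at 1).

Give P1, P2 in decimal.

P1 = 15, P2 = 11

CTR decryption: S_i = E(K, T_i) where T_i is the counter for block i; P_i = C_i ⊕ S_i.
P1: T = 8, S = E(K, T) = 7; 8 ⊕ 7 = 15.
P2: T = 9, S = E(K, T) = 6; 13 ⊕ 6 = 11.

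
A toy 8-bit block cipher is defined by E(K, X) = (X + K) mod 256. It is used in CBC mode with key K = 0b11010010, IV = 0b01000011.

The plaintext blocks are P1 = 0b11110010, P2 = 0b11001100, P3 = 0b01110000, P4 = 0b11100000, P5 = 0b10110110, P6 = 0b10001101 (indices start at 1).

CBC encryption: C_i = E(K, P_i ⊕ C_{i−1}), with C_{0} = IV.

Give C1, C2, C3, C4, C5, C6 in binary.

C1: P1 ⊕ 0b01000011 = 0b10110001; E(K, 0b10110001) = 0b10000011.
C2: P2 ⊕ 0b10000011 = 0b01001111; E(K, 0b01001111) = 0b00100001.
C3: P3 ⊕ 0b00100001 = 0b01010001; E(K, 0b01010001) = 0b00100011.
C4: P4 ⊕ 0b00100011 = 0b11000011; E(K, 0b11000011) = 0b10010101.
C5: P5 ⊕ 0b10010101 = 0b00100011; E(K, 0b00100011) = 0b11110101.
C6: P6 ⊕ 0b11110101 = 0b01111000; E(K, 0b01111000) = 0b01001010.

C1 = 0b10000011, C2 = 0b00100001, C3 = 0b00100011, C4 = 0b10010101, C5 = 0b11110101, C6 = 0b01001010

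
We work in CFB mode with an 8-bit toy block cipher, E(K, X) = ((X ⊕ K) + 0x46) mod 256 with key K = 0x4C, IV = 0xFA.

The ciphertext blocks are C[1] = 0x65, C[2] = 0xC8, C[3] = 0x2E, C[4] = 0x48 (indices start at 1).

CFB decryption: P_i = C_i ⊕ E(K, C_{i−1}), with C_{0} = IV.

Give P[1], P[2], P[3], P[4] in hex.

P[1]: E(K, 0xFA) = 0xFC; 0x65 ⊕ 0xFC = 0x99.
P[2]: E(K, 0x65) = 0x6F; 0xC8 ⊕ 0x6F = 0xA7.
P[3]: E(K, 0xC8) = 0xCA; 0x2E ⊕ 0xCA = 0xE4.
P[4]: E(K, 0x2E) = 0xA8; 0x48 ⊕ 0xA8 = 0xE0.

P[1] = 0x99, P[2] = 0xA7, P[3] = 0xE4, P[4] = 0xE0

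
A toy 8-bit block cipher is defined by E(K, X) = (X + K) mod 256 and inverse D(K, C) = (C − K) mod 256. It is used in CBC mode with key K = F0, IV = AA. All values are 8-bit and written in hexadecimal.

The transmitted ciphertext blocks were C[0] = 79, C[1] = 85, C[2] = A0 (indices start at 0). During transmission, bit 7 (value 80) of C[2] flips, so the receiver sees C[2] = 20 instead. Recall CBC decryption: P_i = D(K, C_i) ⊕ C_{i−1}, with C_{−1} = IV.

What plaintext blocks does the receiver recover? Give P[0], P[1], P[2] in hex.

P[0] = 23, P[1] = EC, P[2] = B5

Only C[2] changed, to 20. In CBC, a change in C_i garbles P_i and flips the same bit in P_{i+1}. Decrypting the received ciphertext:
P[0]: D(K, 79) = 89; 89 ⊕ AA = 23.
P[1]: D(K, 85) = 95; 95 ⊕ 79 = EC.
P[2]: D(K, 20) = 30; 30 ⊕ 85 = B5.
Blocks that differ from the original plaintext: P[2].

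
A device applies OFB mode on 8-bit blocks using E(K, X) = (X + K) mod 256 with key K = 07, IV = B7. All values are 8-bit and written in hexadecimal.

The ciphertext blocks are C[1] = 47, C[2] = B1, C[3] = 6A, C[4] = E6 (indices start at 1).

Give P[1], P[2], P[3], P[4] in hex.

OFB decryption: S_i = E(K, S_{i−1}) with S_{0} = IV; P_i = C_i ⊕ S_i.
P[1]: S = E(K, B7) = BE; 47 ⊕ BE = F9.
P[2]: S = E(K, BE) = C5; B1 ⊕ C5 = 74.
P[3]: S = E(K, C5) = CC; 6A ⊕ CC = A6.
P[4]: S = E(K, CC) = D3; E6 ⊕ D3 = 35.

P[1] = F9, P[2] = 74, P[3] = A6, P[4] = 35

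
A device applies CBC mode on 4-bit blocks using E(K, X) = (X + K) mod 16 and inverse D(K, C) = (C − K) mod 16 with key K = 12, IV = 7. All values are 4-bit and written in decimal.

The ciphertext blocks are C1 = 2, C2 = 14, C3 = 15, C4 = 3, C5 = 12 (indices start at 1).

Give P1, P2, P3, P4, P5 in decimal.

P1 = 1, P2 = 0, P3 = 13, P4 = 8, P5 = 3

CBC decryption: P_i = D(K, C_i) ⊕ C_{i−1}, with C_{0} = IV.
P1: D(K, 2) = 6; 6 ⊕ 7 = 1.
P2: D(K, 14) = 2; 2 ⊕ 2 = 0.
P3: D(K, 15) = 3; 3 ⊕ 14 = 13.
P4: D(K, 3) = 7; 7 ⊕ 15 = 8.
P5: D(K, 12) = 0; 0 ⊕ 3 = 3.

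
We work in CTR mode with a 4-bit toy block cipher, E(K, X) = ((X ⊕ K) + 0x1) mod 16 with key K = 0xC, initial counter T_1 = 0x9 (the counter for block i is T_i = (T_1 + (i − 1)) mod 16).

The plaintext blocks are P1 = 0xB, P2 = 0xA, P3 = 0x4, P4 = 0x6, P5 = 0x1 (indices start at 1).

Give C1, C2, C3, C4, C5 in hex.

CTR encryption: S_i = E(K, T_i) where T_i is the counter for block i; C_i = P_i ⊕ S_i.
C1: T = 0x9, S = E(K, T) = 0x6; 0xB ⊕ 0x6 = 0xD.
C2: T = 0xA, S = E(K, T) = 0x7; 0xA ⊕ 0x7 = 0xD.
C3: T = 0xB, S = E(K, T) = 0x8; 0x4 ⊕ 0x8 = 0xC.
C4: T = 0xC, S = E(K, T) = 0x1; 0x6 ⊕ 0x1 = 0x7.
C5: T = 0xD, S = E(K, T) = 0x2; 0x1 ⊕ 0x2 = 0x3.

C1 = 0xD, C2 = 0xD, C3 = 0xC, C4 = 0x7, C5 = 0x3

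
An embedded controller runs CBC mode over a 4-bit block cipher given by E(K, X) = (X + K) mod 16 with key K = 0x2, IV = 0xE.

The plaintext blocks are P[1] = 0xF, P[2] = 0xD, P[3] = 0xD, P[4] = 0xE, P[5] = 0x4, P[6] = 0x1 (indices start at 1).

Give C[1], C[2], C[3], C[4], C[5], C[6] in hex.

CBC encryption: C_i = E(K, P_i ⊕ C_{i−1}), with C_{0} = IV.
C[1]: P[1] ⊕ 0xE = 0x1; E(K, 0x1) = 0x3.
C[2]: P[2] ⊕ 0x3 = 0xE; E(K, 0xE) = 0x0.
C[3]: P[3] ⊕ 0x0 = 0xD; E(K, 0xD) = 0xF.
C[4]: P[4] ⊕ 0xF = 0x1; E(K, 0x1) = 0x3.
C[5]: P[5] ⊕ 0x3 = 0x7; E(K, 0x7) = 0x9.
C[6]: P[6] ⊕ 0x9 = 0x8; E(K, 0x8) = 0xA.

C[1] = 0x3, C[2] = 0x0, C[3] = 0xF, C[4] = 0x3, C[5] = 0x9, C[6] = 0xA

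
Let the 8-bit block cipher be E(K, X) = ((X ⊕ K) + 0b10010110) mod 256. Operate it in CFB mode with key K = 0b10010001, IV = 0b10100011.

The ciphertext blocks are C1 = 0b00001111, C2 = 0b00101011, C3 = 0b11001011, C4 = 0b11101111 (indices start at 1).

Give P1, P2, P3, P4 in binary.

P1 = 0b11000111, P2 = 0b00011111, P3 = 0b10011011, P4 = 0b00011111

CFB decryption: P_i = C_i ⊕ E(K, C_{i−1}), with C_{0} = IV.
P1: E(K, 0b10100011) = 0b11001000; 0b00001111 ⊕ 0b11001000 = 0b11000111.
P2: E(K, 0b00001111) = 0b00110100; 0b00101011 ⊕ 0b00110100 = 0b00011111.
P3: E(K, 0b00101011) = 0b01010000; 0b11001011 ⊕ 0b01010000 = 0b10011011.
P4: E(K, 0b11001011) = 0b11110000; 0b11101111 ⊕ 0b11110000 = 0b00011111.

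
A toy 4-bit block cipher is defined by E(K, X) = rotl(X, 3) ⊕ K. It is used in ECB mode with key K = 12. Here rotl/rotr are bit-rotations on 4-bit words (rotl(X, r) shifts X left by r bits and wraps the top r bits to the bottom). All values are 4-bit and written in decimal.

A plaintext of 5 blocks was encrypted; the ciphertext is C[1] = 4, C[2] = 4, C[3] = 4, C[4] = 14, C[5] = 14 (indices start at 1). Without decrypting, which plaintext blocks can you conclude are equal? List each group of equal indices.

P[1] = P[2] = P[3]; P[4] = P[5]

ECB encrypts each block independently with the same key, so equal ciphertext blocks imply equal plaintext blocks.
C[1] = C[2] = C[3] = 4, so P[1] = P[2] = P[3].
C[4] = C[5] = 14, so P[4] = P[5].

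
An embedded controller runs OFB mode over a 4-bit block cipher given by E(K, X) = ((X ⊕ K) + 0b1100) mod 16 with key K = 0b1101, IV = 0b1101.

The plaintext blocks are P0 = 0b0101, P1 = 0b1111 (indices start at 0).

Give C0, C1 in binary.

OFB encryption: S_i = E(K, S_{i−1}) with S_{−1} = IV; C_i = P_i ⊕ S_i.
C0: S = E(K, 0b1101) = 0b1100; 0b0101 ⊕ 0b1100 = 0b1001.
C1: S = E(K, 0b1100) = 0b1101; 0b1111 ⊕ 0b1101 = 0b0010.

C0 = 0b1001, C1 = 0b0010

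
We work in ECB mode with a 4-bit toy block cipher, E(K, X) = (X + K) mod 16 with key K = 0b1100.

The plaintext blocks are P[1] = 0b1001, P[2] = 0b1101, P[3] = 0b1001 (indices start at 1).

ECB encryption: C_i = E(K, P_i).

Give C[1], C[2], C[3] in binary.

C[1]: E(K, 0b1001) = 0b0101.
C[2]: E(K, 0b1101) = 0b1001.
C[3]: E(K, 0b1001) = 0b0101.

C[1] = 0b0101, C[2] = 0b1001, C[3] = 0b0101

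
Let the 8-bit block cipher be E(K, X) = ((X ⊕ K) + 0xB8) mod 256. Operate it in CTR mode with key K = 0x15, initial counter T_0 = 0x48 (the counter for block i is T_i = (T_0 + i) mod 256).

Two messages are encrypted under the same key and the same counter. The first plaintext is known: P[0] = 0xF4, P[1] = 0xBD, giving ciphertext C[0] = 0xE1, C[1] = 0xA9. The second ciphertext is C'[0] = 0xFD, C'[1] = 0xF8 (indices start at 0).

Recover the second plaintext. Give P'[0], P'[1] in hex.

In CTR with a reused counter, both messages share the same keystream S_i, so C_i ⊕ C'_i = P_i ⊕ P'_i and thus P'_i = P_i ⊕ C_i ⊕ C'_i.
P'[0]: 0xF4 ⊕ 0xE1 ⊕ 0xFD = 0xE8.
P'[1]: 0xBD ⊕ 0xA9 ⊕ 0xF8 = 0xEC.

P'[0] = 0xE8, P'[1] = 0xEC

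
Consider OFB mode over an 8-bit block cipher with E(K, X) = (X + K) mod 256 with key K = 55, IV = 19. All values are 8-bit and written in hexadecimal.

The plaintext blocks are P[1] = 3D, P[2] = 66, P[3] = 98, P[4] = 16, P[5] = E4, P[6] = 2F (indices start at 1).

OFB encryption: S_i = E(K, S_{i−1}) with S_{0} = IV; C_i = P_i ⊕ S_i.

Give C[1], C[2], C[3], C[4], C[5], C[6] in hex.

C[1]: S = E(K, 19) = 6E; 3D ⊕ 6E = 53.
C[2]: S = E(K, 6E) = C3; 66 ⊕ C3 = A5.
C[3]: S = E(K, C3) = 18; 98 ⊕ 18 = 80.
C[4]: S = E(K, 18) = 6D; 16 ⊕ 6D = 7B.
C[5]: S = E(K, 6D) = C2; E4 ⊕ C2 = 26.
C[6]: S = E(K, C2) = 17; 2F ⊕ 17 = 38.

C[1] = 53, C[2] = A5, C[3] = 80, C[4] = 7B, C[5] = 26, C[6] = 38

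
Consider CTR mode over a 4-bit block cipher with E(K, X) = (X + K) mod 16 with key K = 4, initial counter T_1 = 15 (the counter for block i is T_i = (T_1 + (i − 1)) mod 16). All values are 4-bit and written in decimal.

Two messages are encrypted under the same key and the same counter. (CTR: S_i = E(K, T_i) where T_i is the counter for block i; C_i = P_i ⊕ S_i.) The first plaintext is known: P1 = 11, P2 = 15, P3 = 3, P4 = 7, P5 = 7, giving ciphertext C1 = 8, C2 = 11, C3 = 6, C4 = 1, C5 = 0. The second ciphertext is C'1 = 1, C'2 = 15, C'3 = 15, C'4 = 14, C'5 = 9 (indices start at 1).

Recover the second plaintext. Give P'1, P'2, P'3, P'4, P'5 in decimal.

P'1 = 2, P'2 = 11, P'3 = 10, P'4 = 8, P'5 = 14

In CTR with a reused counter, both messages share the same keystream S_i, so C_i ⊕ C'_i = P_i ⊕ P'_i and thus P'_i = P_i ⊕ C_i ⊕ C'_i.
P'1: 11 ⊕ 8 ⊕ 1 = 2.
P'2: 15 ⊕ 11 ⊕ 15 = 11.
P'3: 3 ⊕ 6 ⊕ 15 = 10.
P'4: 7 ⊕ 1 ⊕ 14 = 8.
P'5: 7 ⊕ 0 ⊕ 9 = 14.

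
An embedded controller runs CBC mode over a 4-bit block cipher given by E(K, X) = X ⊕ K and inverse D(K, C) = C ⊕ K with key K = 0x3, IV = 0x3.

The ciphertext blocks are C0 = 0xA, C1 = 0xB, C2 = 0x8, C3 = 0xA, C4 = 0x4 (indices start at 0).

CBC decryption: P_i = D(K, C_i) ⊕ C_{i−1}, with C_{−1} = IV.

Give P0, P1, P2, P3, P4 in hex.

P0 = 0xA, P1 = 0x2, P2 = 0x0, P3 = 0x1, P4 = 0xD

P0: D(K, 0xA) = 0x9; 0x9 ⊕ 0x3 = 0xA.
P1: D(K, 0xB) = 0x8; 0x8 ⊕ 0xA = 0x2.
P2: D(K, 0x8) = 0xB; 0xB ⊕ 0xB = 0x0.
P3: D(K, 0xA) = 0x9; 0x9 ⊕ 0x8 = 0x1.
P4: D(K, 0x4) = 0x7; 0x7 ⊕ 0xA = 0xD.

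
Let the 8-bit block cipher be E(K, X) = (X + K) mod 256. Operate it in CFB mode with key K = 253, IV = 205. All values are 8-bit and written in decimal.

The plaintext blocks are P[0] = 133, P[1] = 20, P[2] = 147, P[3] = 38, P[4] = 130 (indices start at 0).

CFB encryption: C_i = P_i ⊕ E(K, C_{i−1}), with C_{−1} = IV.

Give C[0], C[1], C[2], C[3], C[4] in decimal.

C[0]: E(K, 205) = 202; 133 ⊕ 202 = 79.
C[1]: E(K, 79) = 76; 20 ⊕ 76 = 88.
C[2]: E(K, 88) = 85; 147 ⊕ 85 = 198.
C[3]: E(K, 198) = 195; 38 ⊕ 195 = 229.
C[4]: E(K, 229) = 226; 130 ⊕ 226 = 96.

C[0] = 79, C[1] = 88, C[2] = 198, C[3] = 229, C[4] = 96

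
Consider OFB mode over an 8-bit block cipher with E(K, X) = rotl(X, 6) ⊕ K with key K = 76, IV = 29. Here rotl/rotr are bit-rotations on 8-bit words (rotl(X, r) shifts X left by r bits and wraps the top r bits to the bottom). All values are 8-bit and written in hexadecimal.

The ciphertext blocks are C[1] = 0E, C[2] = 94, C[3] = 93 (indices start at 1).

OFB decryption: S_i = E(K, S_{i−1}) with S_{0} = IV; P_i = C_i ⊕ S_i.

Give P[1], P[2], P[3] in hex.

P[1]: S = E(K, 29) = 3C; 0E ⊕ 3C = 32.
P[2]: S = E(K, 3C) = 79; 94 ⊕ 79 = ED.
P[3]: S = E(K, 79) = 28; 93 ⊕ 28 = BB.

P[1] = 32, P[2] = ED, P[3] = BB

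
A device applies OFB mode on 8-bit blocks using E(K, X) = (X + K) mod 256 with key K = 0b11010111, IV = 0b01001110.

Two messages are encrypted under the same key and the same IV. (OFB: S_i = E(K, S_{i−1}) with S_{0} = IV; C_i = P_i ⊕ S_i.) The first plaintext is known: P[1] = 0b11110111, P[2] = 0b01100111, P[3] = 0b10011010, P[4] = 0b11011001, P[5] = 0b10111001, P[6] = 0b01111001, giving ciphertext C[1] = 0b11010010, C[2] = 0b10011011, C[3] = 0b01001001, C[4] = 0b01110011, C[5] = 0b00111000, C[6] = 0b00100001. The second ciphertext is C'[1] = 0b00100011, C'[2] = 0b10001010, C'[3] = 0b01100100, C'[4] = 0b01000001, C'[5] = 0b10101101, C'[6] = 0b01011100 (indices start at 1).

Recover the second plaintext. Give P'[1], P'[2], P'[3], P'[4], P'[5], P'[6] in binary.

In OFB with a reused IV, both messages share the same keystream S_i, so C_i ⊕ C'_i = P_i ⊕ P'_i and thus P'_i = P_i ⊕ C_i ⊕ C'_i.
P'[1]: 0b11110111 ⊕ 0b11010010 ⊕ 0b00100011 = 0b00000110.
P'[2]: 0b01100111 ⊕ 0b10011011 ⊕ 0b10001010 = 0b01110110.
P'[3]: 0b10011010 ⊕ 0b01001001 ⊕ 0b01100100 = 0b10110111.
P'[4]: 0b11011001 ⊕ 0b01110011 ⊕ 0b01000001 = 0b11101011.
P'[5]: 0b10111001 ⊕ 0b00111000 ⊕ 0b10101101 = 0b00101100.
P'[6]: 0b01111001 ⊕ 0b00100001 ⊕ 0b01011100 = 0b00000100.

P'[1] = 0b00000110, P'[2] = 0b01110110, P'[3] = 0b10110111, P'[4] = 0b11101011, P'[5] = 0b00101100, P'[6] = 0b00000100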